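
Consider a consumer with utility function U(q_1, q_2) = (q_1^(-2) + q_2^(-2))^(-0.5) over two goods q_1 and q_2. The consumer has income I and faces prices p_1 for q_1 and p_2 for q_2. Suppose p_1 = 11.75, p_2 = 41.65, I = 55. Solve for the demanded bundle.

MU_q_1 ∝ q_1^(-3), MU_q_2 ∝ q_2^(-3), so MRS = (q_2/q_1)^(3) = p_1/p_2.
Hence q_2/q_1 = (p_1/p_2)^(1/(3)), i.e. raised to the 1/3 power.
With the ratio pinned down, the budget gives q_1* = I/(p_1 + p_2·(q_2/q_1)) and q_2* = (q_2/q_1)·q_1*.
Numerically q_2/q_1 = 0.655855, so q_1* = 55/(11.75 + 41.65·0.655855) = 1.4079 and q_2* = 0.655855·1.4079 = 0.9234.

q_1* = 1.4079, q_2* = 0.9234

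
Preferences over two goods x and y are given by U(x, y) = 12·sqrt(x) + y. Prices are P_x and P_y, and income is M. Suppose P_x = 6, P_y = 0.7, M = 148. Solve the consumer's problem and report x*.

Thus x* = (6·P_y/P_x)² — independent of M — with the rest of income spent on y.
Plugging in: x* = (6·0.7/6)² = 0.49.

x* = 0.49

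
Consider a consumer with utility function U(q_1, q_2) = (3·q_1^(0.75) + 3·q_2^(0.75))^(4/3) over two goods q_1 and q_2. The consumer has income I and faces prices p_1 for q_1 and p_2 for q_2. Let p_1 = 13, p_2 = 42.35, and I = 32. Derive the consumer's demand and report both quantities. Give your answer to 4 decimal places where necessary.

MRS = MU_q_1/MU_q_2 = (q_2/q_1)^(0.25). Set equal to p_1/p_2.
Solve for the ratio: q_2/q_1 = [p_1/p_2]^(4).
Substitute q_2 = (q_2/q_1)·q_1 into the budget: q_1* = I/(p_1 + p_2·(q_2/q_1)).
Numerically q_2/q_1 = 0.008879, so q_1* = 32/(13 + 42.35·0.008879) = 2.3923 and q_2* = 0.008879·2.3923 = 0.0212.

q_1* = 2.3923, q_2* = 0.0212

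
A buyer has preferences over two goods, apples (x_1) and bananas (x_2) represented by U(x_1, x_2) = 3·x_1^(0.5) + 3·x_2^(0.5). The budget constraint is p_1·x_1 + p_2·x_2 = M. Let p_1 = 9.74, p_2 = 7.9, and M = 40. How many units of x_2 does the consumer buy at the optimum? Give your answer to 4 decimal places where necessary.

MRS = MU_x_1/MU_x_2 = (x_2/x_1)^(0.5). Set equal to p_1/p_2.
Hence x_2/x_1 = (p_1/p_2)^(1/(0.5)), i.e. raised to the 2 power.
With the ratio pinned down, the budget gives x_1* = M/(p_1 + p_2·(x_2/x_1)) and x_2* = (x_2/x_1)·x_1*.
Numerically x_2/x_1 = 1.520071, so x_1* = 40/(9.74 + 7.9·1.520071) = 1.8392 and x_2* = 1.520071·1.8392 = 2.7957.

x_2* = 2.7957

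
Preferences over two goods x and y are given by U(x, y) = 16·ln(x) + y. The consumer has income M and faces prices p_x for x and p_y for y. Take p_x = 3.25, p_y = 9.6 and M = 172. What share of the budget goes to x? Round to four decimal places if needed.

Set MRS = p_x/p_y: (16/x)/1 = p_x/p_y.
So x*(p_x,p_y) = 16·p_y/p_x, independent of income; and y* = (M − 16·p_y)/p_y.
At the given prices: x* = 16·9.6/3.25 = 47.2615, and y* = 1.9167.
Expenditure on x: 3.25·47.2615 = 153.6; share = 0.893.

share on x = 0.893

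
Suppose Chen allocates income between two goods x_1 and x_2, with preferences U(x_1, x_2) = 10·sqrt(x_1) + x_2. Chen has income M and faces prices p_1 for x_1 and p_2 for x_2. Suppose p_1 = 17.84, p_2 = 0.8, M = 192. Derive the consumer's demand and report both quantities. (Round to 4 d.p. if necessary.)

x_1* = 0.0503, x_2* = 238.8789

Thus x_1* = (5·p_2/p_1)² — independent of M — with the rest of income spent on x_2.
Plugging in: x_1* = (5·0.8/17.84)² = 0.0503, x_2* = 238.8789.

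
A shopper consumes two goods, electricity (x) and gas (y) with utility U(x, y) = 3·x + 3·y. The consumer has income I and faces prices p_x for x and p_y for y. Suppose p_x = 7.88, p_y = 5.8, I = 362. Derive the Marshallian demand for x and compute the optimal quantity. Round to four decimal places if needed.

Linear utility — the consumer picks whichever good has higher MU/price: 3/7.88 = 0.3807 vs 3/5.8 = 0.5172.
y gives more utility per dollar, so spend all income on y: y* = I/p_y, x* = 0.
Numerically: x* = 0, y* = 62.4138.

x* = 0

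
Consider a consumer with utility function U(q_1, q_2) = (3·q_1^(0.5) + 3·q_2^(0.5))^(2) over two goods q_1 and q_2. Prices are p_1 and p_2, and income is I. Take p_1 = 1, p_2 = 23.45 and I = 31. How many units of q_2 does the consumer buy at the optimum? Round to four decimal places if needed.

q_2* = 0.0541

MU_q_1 ∝ 3·q_1^(-0.5), MU_q_2 ∝ 3·q_2^(-0.5), so MRS = (q_2/q_1)^(0.5) = p_1/p_2.
Hence q_2/q_1 = (p_1/p_2)^(1/(0.5)), i.e. raised to the 2 power.
With the ratio pinned down, the budget gives q_1* = I/(p_1 + p_2·(q_2/q_1)) and q_2* = (q_2/q_1)·q_1*.
Numerically q_2/q_1 = 0.001819, so q_1* = 31/(1 + 23.45·0.001819) = 29.7321 and q_2* = 0.001819·29.7321 = 0.0541.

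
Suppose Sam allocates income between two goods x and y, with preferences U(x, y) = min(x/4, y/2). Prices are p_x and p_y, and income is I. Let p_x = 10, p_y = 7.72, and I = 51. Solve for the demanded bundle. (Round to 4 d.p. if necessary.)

Leontief preferences: the optimum is at the kink where x/4 = y/2, i.e. y = (1/2)·x.
Budget: p_x·x + p_y·(1/2)·x = I, so (4·p_x + 2·p_y)·x = 4·I.
Demand: x*(p_x,p_y,I) = 4·I/(4·p_x + 2·p_y), y* = 2·I/(4·p_x + 2·p_y).
Here 4·10 + 2·7.72 = 55.44, giving x* = 3.6797 and y* = 1.8398.

x* = 3.6797, y* = 1.8398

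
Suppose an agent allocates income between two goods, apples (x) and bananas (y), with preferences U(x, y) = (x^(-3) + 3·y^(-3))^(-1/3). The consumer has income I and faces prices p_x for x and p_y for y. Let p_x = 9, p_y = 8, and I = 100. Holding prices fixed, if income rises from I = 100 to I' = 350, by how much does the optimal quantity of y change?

From the CES first-order condition, (1/3)·(y/x)^(4) = p_x/p_y.
Solve for the ratio: y/x = [3·p_x/p_y]^(0.25).
With the ratio pinned down, the budget gives x* = I/(p_x + p_y·(y/x)) and y* = (y/x)·x*.
Numerically y/x = 1.355403, so x* = 100/(9 + 8·1.355403) = 5.0395 and y* = 1.355403·5.0395 = 6.8306.
At I' = 350: y* = 23.907. Change: 23.907 − 6.8306 = 17.0764.

Δy* = 17.0764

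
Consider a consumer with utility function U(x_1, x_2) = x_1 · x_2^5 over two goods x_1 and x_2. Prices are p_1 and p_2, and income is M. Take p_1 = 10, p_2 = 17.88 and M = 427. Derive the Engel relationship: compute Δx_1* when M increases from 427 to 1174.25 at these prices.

Δx_1* = 12.4542

At p_1=10, p_2=17.88, M=427: x_1* = 1/6·427/10 = 7.1167.
At M' = 1174.25: x_1* = 19.5708. Change: 19.5708 − 7.1167 = 12.4542.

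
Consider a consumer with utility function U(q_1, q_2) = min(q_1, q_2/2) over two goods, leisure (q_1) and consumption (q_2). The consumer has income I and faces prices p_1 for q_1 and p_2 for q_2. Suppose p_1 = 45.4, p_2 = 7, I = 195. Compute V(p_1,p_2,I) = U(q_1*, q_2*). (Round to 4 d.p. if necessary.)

V = 3.2828

Demand: q_1*(p_1,p_2,I) = I/(p_1 + 2·p_2), q_2* = 2·I/(p_1 + 2·p_2).
Here 45.4 + 2·7 = 59.4, giving q_1* = 3.2828 and q_2* = 6.5657.
Utility at the optimum: U(3.2828, 6.5657) = 3.2828.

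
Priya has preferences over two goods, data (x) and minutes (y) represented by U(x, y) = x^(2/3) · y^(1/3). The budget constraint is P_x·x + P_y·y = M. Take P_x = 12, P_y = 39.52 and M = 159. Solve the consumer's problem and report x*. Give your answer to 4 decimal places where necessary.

x* = 8.8333

The MRS is 2·y/x. Set MRS = P_x/P_y.
So 2/3·P_y·y = 1/3·P_x·x; combined with the budget, a share 2/3 of income goes to x.
Demand: x*(P_x,P_y,M) = 2/3·M/P_x and y* = 1/3·M/P_y.
At P_x=12, P_y=39.52, M=159: x* = 2/3·159/12 = 8.8333.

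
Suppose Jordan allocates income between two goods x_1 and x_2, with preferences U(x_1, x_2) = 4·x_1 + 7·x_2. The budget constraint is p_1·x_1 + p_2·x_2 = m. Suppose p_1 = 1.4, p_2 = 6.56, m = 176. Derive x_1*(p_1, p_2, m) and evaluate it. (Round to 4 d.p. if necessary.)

x_1* = 125.7143

Linear utility — the consumer picks whichever good has higher MU/price: 4/1.4 = 2.8571 vs 7/6.56 = 1.0671.
x_1 gives more utility per dollar, so spend all income on x_1: x_1* = m/p_1, x_2* = 0.
Numerically: x_1* = 125.7143, x_2* = 0.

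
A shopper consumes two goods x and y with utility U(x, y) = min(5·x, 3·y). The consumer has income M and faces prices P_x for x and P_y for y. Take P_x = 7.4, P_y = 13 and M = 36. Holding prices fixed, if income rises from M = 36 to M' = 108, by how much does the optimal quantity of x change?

With perfect complements, no substitution: consume in ratio x:y = 3:5.
Budget: P_x·x + P_y·(5/3)·x = M, so (3·P_x + 5·P_y)·x = 3·M.
Demand: x*(P_x,P_y,M) = 3·M/(3·P_x + 5·P_y), y* = 5·M/(3·P_x + 5·P_y).
Here 3·7.4 + 5·13 = 87.2, giving x* = 1.2385.
At M' = 108: x* = 3.7156. Change: 3.7156 − 1.2385 = 2.4771.

Δx* = 2.4771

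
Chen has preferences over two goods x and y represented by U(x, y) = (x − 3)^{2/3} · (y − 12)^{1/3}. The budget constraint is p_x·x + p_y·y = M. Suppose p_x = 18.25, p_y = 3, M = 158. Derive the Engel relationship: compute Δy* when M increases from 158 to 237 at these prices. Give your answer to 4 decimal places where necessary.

Let x' = x−3, y' = y−12. MRS = 2·y'/x' = p_x/p_y.
Substituting into the budget: x* = 3 + 2/3·(M − 3·p_x − 12·p_y)/p_x, and y* = 12 + 1/3·(…)/p_y.
Discretionary income = 158 − 3·18.25 − 12·3 = 67.25; y* = 12 + 1/3·67.25/3 = 19.4722.
At M' = 237: y* = 28.25. Change: 28.25 − 19.4722 = 8.7778.

Δy* = 8.7778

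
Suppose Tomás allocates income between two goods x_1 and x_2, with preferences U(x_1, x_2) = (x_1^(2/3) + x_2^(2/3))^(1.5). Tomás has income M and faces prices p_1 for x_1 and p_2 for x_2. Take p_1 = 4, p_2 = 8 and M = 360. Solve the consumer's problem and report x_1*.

x_1* = 72

Substitute x_2 = (x_2/x_1)·x_1 into the budget: x_1* = M/(p_1 + p_2·(x_2/x_1)).
Numerically x_2/x_1 = 0.125, so x_1* = 360/(4 + 8·0.125) = 72.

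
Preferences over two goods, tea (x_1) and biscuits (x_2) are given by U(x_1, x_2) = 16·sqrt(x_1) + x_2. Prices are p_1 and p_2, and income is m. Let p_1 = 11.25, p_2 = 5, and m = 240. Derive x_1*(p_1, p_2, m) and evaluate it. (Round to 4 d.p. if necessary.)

x_1* = 12.642

Set MRS = p_1/p_2: 8·x_1^(−1/2) = p_1/p_2.
Thus x_1* = (8·p_2/p_1)² — independent of m — with the rest of income spent on x_2.
Plugging in: x_1* = (8·5/11.25)² = 12.642.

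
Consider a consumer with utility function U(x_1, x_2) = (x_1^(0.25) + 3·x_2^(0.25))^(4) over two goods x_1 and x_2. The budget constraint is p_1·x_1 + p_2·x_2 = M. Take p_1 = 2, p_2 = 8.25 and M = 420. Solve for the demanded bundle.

x_1* = 56.7895, x_2* = 37.1419

MRS = MU_x_1/MU_x_2 = (1/3)·(x_2/x_1)^(0.75). Set equal to p_1/p_2.
Solve for the ratio: x_2/x_1 = [3·p_1/p_2]^(4/3).
Substitute x_2 = (x_2/x_1)·x_1 into the budget: x_1* = M/(p_1 + p_2·(x_2/x_1)).
Numerically x_2/x_1 = 0.654028, so x_1* = 420/(2 + 8.25·0.654028) = 56.7895 and x_2* = 0.654028·56.7895 = 37.1419.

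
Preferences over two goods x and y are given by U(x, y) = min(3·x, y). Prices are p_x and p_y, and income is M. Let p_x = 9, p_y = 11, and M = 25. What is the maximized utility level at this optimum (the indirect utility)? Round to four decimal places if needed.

With perfect complements, no substitution: consume in ratio x:y = 1:3.
Budget: p_x·x + p_y·3·x = M, so (p_x + 3·p_y)·x = M.
Demand: x*(p_x,p_y,M) = M/(p_x + 3·p_y), y* = 3·M/(p_x + 3·p_y).
Here 9 + 3·11 = 42, giving x* = 0.5952 and y* = 1.7857.
Utility at the optimum: U(0.5952, 1.7857) = 1.7857.

V = 1.7857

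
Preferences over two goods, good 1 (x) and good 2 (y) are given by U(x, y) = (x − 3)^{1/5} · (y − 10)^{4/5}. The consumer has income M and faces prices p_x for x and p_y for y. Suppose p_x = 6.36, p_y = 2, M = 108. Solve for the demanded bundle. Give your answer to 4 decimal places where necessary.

This is Cobb-Douglas in (x−3, y−10): tangency gives 0.2·p_y·(y−10) = 0.8·p_x·(x−3).
After buying the subsistence bundle (3, 10), a share 0.2 of the remaining income goes to x: x* = 3 + 0.2·(M − 3p_x − 10p_y)/p_x.
Discretionary income = 108 − 3·6.36 − 10·2 = 68.92; x* = 3 + 0.2·68.92/6.36 = 5.1673; y* = 10 + 0.8·68.92/2 = 37.568.

x* = 5.1673, y* = 37.568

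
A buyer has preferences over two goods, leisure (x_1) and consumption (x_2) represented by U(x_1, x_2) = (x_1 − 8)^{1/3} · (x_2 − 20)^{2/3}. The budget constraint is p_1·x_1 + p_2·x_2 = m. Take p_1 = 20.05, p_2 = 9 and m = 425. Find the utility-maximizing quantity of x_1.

This is Cobb-Douglas in (x_1−8, x_2−20): tangency gives 1/3·p_2·(x_2−20) = 2/3·p_1·(x_1−8).
Substituting into the budget: x_1* = 8 + 1/3·(m − 8·p_1 − 20·p_2)/p_1, and x_2* = 20 + 2/3·(…)/p_2.
Discretionary income = 425 − 8·20.05 − 20·9 = 84.6; x_1* = 8 + 1/3·84.6/20.05 = 9.4065.

x_1* = 9.4065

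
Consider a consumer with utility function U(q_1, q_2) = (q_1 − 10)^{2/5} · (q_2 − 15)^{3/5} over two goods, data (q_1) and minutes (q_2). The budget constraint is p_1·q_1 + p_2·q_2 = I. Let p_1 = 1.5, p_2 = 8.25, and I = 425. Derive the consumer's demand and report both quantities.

q_1* = 86.3333, q_2* = 35.8182

Let q_1' = q_1−10, q_2' = q_2−15. MRS = (2/3)·q_2'/q_1' = p_1/p_2.
Substituting into the budget: q_1* = 10 + 0.4·(I − 10·p_1 − 15·p_2)/p_1, and q_2* = 15 + 0.6·(…)/p_2.
Discretionary income = 425 − 10·1.5 − 15·8.25 = 286.25; q_1* = 10 + 0.4·286.25/1.5 = 86.3333; q_2* = 15 + 0.6·286.25/8.25 = 35.8182.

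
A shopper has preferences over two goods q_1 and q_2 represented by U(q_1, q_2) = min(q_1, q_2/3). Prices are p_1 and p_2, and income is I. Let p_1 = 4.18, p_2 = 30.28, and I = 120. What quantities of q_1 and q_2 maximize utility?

With perfect complements, no substitution: consume in ratio q_1:q_2 = 1:3.
Budget: p_1·q_1 + p_2·3·q_1 = I, so (p_1 + 3·p_2)·q_1 = I.
Demand: q_1*(p_1,p_2,I) = I/(p_1 + 3·p_2), q_2* = 3·I/(p_1 + 3·p_2).
Here 4.18 + 3·30.28 = 95.02, giving q_1* = 1.2629 and q_2* = 3.7887.

q_1* = 1.2629, q_2* = 3.7887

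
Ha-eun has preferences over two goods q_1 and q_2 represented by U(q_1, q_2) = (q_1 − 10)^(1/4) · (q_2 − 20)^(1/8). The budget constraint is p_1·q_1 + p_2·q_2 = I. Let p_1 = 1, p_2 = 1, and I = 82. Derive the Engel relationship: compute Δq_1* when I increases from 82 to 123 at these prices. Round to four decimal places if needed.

MRS = 2·(q_2−20)/(q_1−10). Tangency with p_1/p_2 gives q_2−20 = (1/2)·(p_1/p_2)·(q_1−10).
After buying the subsistence bundle (10, 20), a share 2/3 of the remaining income goes to q_1: q_1* = 10 + 2/3·(I − 10p_1 − 20p_2)/p_1.
Discretionary income = 82 − 10·1 − 20·1 = 52; q_1* = 10 + 2/3·52/1 = 44.6667.
At I' = 123: q_1* = 72. Change: 72 − 44.6667 = 27.3333.

Δq_1* = 27.3333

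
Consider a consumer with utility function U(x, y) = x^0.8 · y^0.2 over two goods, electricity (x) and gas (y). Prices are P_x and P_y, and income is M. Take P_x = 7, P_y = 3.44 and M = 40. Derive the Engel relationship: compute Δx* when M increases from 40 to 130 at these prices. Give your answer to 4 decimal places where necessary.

Tangency: MRS = 4·y/x = P_x/P_y.
Rearranging, P_y·y = (1/4)·P_x·x. Substituting into the budget gives P_x·x·(1 + (1/4)) = M.
Demand: x*(P_x,P_y,M) = 0.8·M/P_x and y* = 0.2·M/P_y.
At P_x=7, P_y=3.44, M=40: x* = 0.8·40/7 = 4.5714.
At M' = 130: x* = 14.8571. Change: 14.8571 − 4.5714 = 10.2857.

Δx* = 10.2857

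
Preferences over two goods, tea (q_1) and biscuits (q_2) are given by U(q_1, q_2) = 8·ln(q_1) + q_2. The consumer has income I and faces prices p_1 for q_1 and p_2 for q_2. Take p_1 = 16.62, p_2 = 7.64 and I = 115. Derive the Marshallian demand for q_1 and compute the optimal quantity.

q_1* = 3.6775

So q_1*(p_1,p_2) = 8·p_2/p_1, independent of income; and q_2* = (I − 8·p_2)/p_2.
At the given prices: q_1* = 8·7.64/16.62 = 3.6775.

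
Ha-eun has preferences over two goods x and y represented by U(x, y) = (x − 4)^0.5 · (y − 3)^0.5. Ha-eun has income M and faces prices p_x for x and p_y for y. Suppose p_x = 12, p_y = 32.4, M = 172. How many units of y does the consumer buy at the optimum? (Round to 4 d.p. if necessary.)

y* = 3.4136

Substituting into the budget: x* = 4 + 0.5·(M − 4·p_x − 3·p_y)/p_x, and y* = 3 + 0.5·(…)/p_y.
Discretionary income = 172 − 4·12 − 3·32.4 = 26.8; y* = 3 + 0.5·26.8/32.4 = 3.4136.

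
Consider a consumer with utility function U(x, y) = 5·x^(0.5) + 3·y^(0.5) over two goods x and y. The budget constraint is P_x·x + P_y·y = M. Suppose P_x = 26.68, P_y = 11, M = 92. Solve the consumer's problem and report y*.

From the CES first-order condition, (5/3)·(y/x)^(0.5) = P_x/P_y.
Hence y/x = ((3/5)·P_x/P_y)^(1/(0.5)), i.e. raised to the 2 power.
With the ratio pinned down, the budget gives x* = M/(P_x + P_y·(y/x)) and y* = (y/x)·x*.
Numerically y/x = 2.117819, so x* = 92/(26.68 + 11·2.117819) = 1.8409 and y* = 2.117819·1.8409 = 3.8987.

y* = 3.8987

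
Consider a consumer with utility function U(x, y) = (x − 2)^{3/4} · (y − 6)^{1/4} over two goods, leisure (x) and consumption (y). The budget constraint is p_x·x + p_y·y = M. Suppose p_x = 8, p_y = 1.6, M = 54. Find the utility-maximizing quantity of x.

Let x' = x−2, y' = y−6. MRS = 3·y'/x' = p_x/p_y.
After buying the subsistence bundle (2, 6), a share 0.75 of the remaining income goes to x: x* = 2 + 0.75·(M − 2p_x − 6p_y)/p_x.
Discretionary income = 54 − 2·8 − 6·1.6 = 28.4; x* = 2 + 0.75·28.4/8 = 4.6625.

x* = 4.6625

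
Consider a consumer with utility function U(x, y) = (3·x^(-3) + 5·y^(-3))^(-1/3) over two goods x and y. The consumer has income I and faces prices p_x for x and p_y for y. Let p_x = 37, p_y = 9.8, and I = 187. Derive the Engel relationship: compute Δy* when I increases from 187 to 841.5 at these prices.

Δy* = 19.7369

MRS = MU_x/MU_y = (3/5)·(y/x)^(4). Set equal to p_x/p_y.
Solve for the ratio: y/x = [(5/3)·p_x/p_y]^(0.25).
With the ratio pinned down, the budget gives x* = I/(p_x + p_y·(y/x)) and y* = (y/x)·x*.
Numerically y/x = 1.583821, so x* = 187/(37 + 9.8·1.583821) = 3.5605 and y* = 1.583821·3.5605 = 5.6391.
At I' = 841.5: y* = 25.376. Change: 25.376 − 5.6391 = 19.7369.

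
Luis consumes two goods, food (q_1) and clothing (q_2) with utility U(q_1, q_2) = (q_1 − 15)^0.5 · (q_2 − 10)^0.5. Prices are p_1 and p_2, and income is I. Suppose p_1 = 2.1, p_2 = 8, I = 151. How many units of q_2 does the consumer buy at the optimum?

q_2* = 12.4688

Let q_1' = q_1−15, q_2' = q_2−10. MRS = q_2'/q_1' = p_1/p_2.
After buying the subsistence bundle (15, 10), a share 0.5 of the remaining income goes to q_1: q_1* = 15 + 0.5·(I − 15p_1 − 10p_2)/p_1.
Discretionary income = 151 − 15·2.1 − 10·8 = 39.5; q_2* = 10 + 0.5·39.5/8 = 12.4688.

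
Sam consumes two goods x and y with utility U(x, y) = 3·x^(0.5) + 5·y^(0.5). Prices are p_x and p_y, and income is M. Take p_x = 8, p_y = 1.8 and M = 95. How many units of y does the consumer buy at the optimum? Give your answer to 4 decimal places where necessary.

y* = 48.8231

With the ratio pinned down, the budget gives x* = M/(p_x + p_y·(y/x)) and y* = (y/x)·x*.
Numerically y/x = 54.869684, so x* = 95/(8 + 1.8·54.869684) = 0.8898 and y* = 54.869684·0.8898 = 48.8231.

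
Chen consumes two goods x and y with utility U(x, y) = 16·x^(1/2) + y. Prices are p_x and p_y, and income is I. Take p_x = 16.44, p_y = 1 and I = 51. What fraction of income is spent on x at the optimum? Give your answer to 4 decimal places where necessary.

Solve: √x = 8·p_y/p_x, so x*(p_x,p_y) = (8·p_y/p_x)², and y* = (I − p_x·x*)/p_y.
Plugging in: x* = (8·1/16.44)² = 0.2368, y* = 47.1071.
Expenditure on x: 16.44·0.2368 = 3.8929; share = 0.0763.

share on x = 0.0763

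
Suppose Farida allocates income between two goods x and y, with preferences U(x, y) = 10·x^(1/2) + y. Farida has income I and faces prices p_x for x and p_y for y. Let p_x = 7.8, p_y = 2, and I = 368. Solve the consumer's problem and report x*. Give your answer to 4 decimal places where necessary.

x* = 1.6437

Utility is quasi-linear in y; the FOC for x is 5/√x = p_x/p_y.
Solve: √x = 5·p_y/p_x, so x*(p_x,p_y) = (5·p_y/p_x)², and y* = (I − p_x·x*)/p_y.
Plugging in: x* = (5·2/7.8)² = 1.6437.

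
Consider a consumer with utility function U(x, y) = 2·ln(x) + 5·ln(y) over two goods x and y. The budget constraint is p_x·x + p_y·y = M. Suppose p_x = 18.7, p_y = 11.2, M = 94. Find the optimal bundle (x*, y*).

At p_x=18.7, p_y=11.2, M=94: x* = 2/7·94/18.7 = 1.4362, y* = 5.9949.

x* = 1.4362, y* = 5.9949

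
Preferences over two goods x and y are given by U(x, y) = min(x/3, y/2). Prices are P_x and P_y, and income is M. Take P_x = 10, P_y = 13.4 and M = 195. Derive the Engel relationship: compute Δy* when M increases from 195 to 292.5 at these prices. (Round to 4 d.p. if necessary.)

Δy* = 3.4331

Leontief preferences: the optimum is at the kink where x/3 = y/2, i.e. y = (2/3)·x.
Budget: P_x·x + P_y·(2/3)·x = M, so (3·P_x + 2·P_y)·x = 3·M.
Demand: x*(P_x,P_y,M) = 3·M/(3·P_x + 2·P_y), y* = 2·M/(3·P_x + 2·P_y).
Here 3·10 + 2·13.4 = 56.8, giving y* = 6.8662.
At M' = 292.5: y* = 10.2993. Change: 10.2993 − 6.8662 = 3.4331.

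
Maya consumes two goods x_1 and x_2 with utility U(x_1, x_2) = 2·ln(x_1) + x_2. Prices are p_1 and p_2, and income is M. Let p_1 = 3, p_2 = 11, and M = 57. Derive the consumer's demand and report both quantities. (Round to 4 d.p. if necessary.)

x_1* = 7.3333, x_2* = 3.1818

Set MRS = p_1/p_2: (2/x_1)/1 = p_1/p_2.
So x_1*(p_1,p_2) = 2·p_2/p_1, independent of income; and x_2* = (M − 2·p_2)/p_2.
At the given prices: x_1* = 2·11/3 = 7.3333, and x_2* = 3.1818.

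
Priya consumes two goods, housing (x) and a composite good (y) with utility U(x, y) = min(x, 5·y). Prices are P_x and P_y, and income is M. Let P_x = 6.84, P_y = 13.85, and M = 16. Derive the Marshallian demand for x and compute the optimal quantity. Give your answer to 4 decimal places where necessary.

x* = 1.6649

Leontief preferences: the optimum is at the kink where x/5 = y/1, i.e. y = (1/5)·x.
Budget: P_x·x + P_y·(1/5)·x = M, so (5·P_x + P_y)·x = 5·M.
Demand: x*(P_x,P_y,M) = 5·M/(5·P_x + P_y), y* = M/(5·P_x + P_y).
Here 5·6.84 + 13.85 = 48.05, giving x* = 1.6649.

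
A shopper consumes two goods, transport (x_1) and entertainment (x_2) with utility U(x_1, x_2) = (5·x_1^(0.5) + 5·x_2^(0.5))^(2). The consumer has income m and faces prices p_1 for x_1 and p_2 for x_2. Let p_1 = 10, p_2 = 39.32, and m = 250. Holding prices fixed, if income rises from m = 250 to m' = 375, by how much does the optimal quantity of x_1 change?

Δx_1* = 9.9655

MU_x_1 ∝ 5·x_1^(-0.5), MU_x_2 ∝ 5·x_2^(-0.5), so MRS = (x_2/x_1)^(0.5) = p_1/p_2.
Hence x_2/x_1 = (p_1/p_2)^(1/(0.5)), i.e. raised to the 2 power.
With the ratio pinned down, the budget gives x_1* = m/(p_1 + p_2·(x_2/x_1)) and x_2* = (x_2/x_1)·x_1*.
Numerically x_2/x_1 = 0.06468, so x_1* = 250/(10 + 39.32·0.06468) = 19.9311.
At m' = 375: x_1* = 29.8966. Change: 29.8966 − 19.9311 = 9.9655.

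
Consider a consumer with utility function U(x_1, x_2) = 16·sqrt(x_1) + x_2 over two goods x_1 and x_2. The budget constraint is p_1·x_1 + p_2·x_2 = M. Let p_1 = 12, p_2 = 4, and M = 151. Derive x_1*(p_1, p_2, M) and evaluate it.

x_1* = 7.1111

Set MRS = p_1/p_2: 8·x_1^(−1/2) = p_1/p_2.
Thus x_1* = (8·p_2/p_1)² — independent of M — with the rest of income spent on x_2.
Plugging in: x_1* = (8·4/12)² = 7.1111.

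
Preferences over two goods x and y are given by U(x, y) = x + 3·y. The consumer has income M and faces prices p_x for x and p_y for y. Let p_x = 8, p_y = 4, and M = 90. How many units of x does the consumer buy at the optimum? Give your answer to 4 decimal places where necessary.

x* = 0

Linear utility — the consumer picks whichever good has higher MU/price: 1/8 = 0.125 vs 3/4 = 0.75.
y gives more utility per dollar, so spend all income on y: y* = M/p_y, x* = 0.
Numerically: x* = 0, y* = 22.5.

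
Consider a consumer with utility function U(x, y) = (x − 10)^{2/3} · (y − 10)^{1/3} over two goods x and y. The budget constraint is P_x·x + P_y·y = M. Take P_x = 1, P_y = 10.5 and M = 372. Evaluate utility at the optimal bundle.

MRS = 2·(y−10)/(x−10). Tangency with P_x/P_y gives y−10 = (1/2)·(P_x/P_y)·(x−10).
After buying the subsistence bundle (10, 10), a share 2/3 of the remaining income goes to x: x* = 10 + 2/3·(M − 10P_x − 10P_y)/P_x.
Discretionary income = 372 − 10·1 − 10·10.5 = 257; x* = 10 + 2/3·257/1 = 181.3333; y* = 10 + 1/3·257/10.5 = 18.1587.
Utility at the optimum: U(181.3333, 18.1587) = 62.1015.

V = 62.1015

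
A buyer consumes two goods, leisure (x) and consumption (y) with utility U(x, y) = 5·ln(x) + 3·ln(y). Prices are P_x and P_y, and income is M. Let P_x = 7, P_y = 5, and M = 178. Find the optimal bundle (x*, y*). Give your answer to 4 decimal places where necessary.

The MRS is (5/3)·y/x. Set MRS = P_x/P_y.
So 5·P_y·y = 3·P_x·x; combined with the budget, a share 0.625 of income goes to x.
Demand: x*(P_x,P_y,M) = 0.625·M/P_x and y* = 0.375·M/P_y.
At P_x=7, P_y=5, M=178: x* = 0.625·178/7 = 15.8929, y* = 13.35.

x* = 15.8929, y* = 13.35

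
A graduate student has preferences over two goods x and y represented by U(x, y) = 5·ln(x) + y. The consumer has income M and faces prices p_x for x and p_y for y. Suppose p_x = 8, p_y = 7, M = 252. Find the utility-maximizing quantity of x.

Set MRS = p_x/p_y: (5/x)/1 = p_x/p_y.
So x*(p_x,p_y) = 5·p_y/p_x, independent of income; and y* = (M − 5·p_y)/p_y.
At the given prices: x* = 5·7/8 = 4.375.

x* = 4.375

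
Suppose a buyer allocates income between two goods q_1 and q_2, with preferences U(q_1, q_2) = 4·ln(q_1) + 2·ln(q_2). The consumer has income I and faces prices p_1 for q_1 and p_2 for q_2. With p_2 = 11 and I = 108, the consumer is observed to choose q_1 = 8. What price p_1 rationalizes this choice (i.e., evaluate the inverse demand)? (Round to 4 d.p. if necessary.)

p_1 = 9

The MRS is 2·q_2/q_1. Set MRS = p_1/p_2.
So 4·p_2·q_2 = 2·p_1·q_1; combined with the budget, a share 2/3 of income goes to q_1.
Demand: q_1*(p_1,p_2,I) = 2/3·I/p_1 and q_2* = 1/3·I/p_2.
Set q_1* = 8 in the demand function and solve for p_1: p_1 = 9.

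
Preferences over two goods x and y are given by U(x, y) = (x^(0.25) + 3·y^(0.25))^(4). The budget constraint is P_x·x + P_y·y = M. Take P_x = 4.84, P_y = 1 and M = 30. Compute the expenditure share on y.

share on y = 0.8798

From the CES first-order condition, (1/3)·(y/x)^(0.75) = P_x/P_y.
Solve for the ratio: y/x = [3·P_x/P_y]^(4/3).
Substitute y = (y/x)·x into the budget: x* = M/(P_x + P_y·(y/x)).
Numerically y/x = 35.423284, so x* = 30/(4.84 + 1·35.423284) = 0.7451 and y* = 35.423284·0.7451 = 26.3937.
Expenditure on y: 1·26.3937 = 26.3937; share = 0.8798.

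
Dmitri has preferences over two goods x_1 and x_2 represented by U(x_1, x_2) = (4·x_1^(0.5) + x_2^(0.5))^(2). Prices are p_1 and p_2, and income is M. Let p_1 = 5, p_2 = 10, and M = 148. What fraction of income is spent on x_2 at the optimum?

share on x_2 = 0.0303

From the CES first-order condition, 4·(x_2/x_1)^(0.5) = p_1/p_2.
Hence x_2/x_1 = ((1/4)·p_1/p_2)^(1/(0.5)), i.e. raised to the 2 power.
Substitute x_2 = (x_2/x_1)·x_1 into the budget: x_1* = M/(p_1 + p_2·(x_2/x_1)).
Numerically x_2/x_1 = 0.015625, so x_1* = 148/(5 + 10·0.015625) = 28.703 and x_2* = 0.015625·28.703 = 0.4485.
Expenditure on x_2: 10·0.4485 = 4.4848; share = 0.0303.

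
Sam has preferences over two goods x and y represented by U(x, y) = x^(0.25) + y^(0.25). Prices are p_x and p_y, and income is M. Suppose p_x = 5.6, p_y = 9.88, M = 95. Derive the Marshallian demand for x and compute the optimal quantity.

From the CES first-order condition, (y/x)^(0.75) = p_x/p_y.
Hence y/x = (p_x/p_y)^(1/(0.75)), i.e. raised to the 4/3 power.
With the ratio pinned down, the budget gives x* = M/(p_x + p_y·(y/x)) and y* = (y/x)·x*.
Numerically y/x = 0.469074, so x* = 95/(5.6 + 9.88·0.469074) = 9.2824.

x* = 9.2824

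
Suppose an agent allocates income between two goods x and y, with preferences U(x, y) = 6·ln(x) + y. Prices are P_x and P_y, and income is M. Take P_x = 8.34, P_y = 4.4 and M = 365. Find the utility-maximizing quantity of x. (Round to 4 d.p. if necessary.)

Set MRS = P_x/P_y: (6/x)/1 = P_x/P_y.
So x*(P_x,P_y) = 6·P_y/P_x, independent of income; and y* = (M − 6·P_y)/P_y.
At the given prices: x* = 6·4.4/8.34 = 3.1655.

x* = 3.1655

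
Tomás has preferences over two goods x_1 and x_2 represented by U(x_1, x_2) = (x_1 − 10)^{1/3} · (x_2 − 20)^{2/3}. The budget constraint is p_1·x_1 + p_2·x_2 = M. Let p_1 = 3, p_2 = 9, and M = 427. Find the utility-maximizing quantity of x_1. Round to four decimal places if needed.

After buying the subsistence bundle (10, 20), a share 1/3 of the remaining income goes to x_1: x_1* = 10 + 1/3·(M − 10p_1 − 20p_2)/p_1.
Discretionary income = 427 − 10·3 − 20·9 = 217; x_1* = 10 + 1/3·217/3 = 34.1111.

x_1* = 34.1111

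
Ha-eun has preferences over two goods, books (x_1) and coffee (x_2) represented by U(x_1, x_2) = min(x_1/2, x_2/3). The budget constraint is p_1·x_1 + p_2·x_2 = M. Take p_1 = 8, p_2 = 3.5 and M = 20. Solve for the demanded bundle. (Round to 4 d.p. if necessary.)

x_1* = 1.5094, x_2* = 2.2642

Demand: x_1*(p_1,p_2,M) = 2·M/(2·p_1 + 3·p_2), x_2* = 3·M/(2·p_1 + 3·p_2).
Here 2·8 + 3·3.5 = 26.5, giving x_1* = 1.5094 and x_2* = 2.2642.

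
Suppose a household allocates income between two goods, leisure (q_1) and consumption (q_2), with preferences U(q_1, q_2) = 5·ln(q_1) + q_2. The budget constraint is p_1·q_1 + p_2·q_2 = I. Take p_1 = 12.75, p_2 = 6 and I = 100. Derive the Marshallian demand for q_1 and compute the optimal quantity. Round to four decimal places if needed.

So q_1*(p_1,p_2) = 5·p_2/p_1, independent of income; and q_2* = (I − 5·p_2)/p_2.
At the given prices: q_1* = 5·6/12.75 = 2.3529.

q_1* = 2.3529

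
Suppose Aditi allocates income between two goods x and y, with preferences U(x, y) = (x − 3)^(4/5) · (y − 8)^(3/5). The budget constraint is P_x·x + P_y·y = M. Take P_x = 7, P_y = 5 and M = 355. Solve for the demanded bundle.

x* = 27, y* = 33.2

Discretionary income = 355 − 3·7 − 8·5 = 294; x* = 3 + 4/7·294/7 = 27; y* = 8 + 3/7·294/5 = 33.2.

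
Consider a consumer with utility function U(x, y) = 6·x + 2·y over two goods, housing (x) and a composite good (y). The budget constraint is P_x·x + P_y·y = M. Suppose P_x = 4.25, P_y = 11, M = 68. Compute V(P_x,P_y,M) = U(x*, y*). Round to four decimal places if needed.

V = 96

x gives more utility per dollar, so spend all income on x: x* = M/P_x, y* = 0.
Numerically: x* = 16, y* = 0.
Utility at the optimum: U(16, 0) = 96.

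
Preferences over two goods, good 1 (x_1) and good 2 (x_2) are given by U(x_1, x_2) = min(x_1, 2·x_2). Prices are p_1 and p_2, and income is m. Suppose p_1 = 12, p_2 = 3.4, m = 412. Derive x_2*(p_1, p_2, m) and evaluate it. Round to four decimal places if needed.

x_2* = 15.0365

Leontief preferences: the optimum is at the kink where x_1/2 = x_2/1, i.e. x_2 = (1/2)·x_1.
Budget: p_1·x_1 + p_2·(1/2)·x_1 = m, so (2·p_1 + p_2)·x_1 = 2·m.
Demand: x_1*(p_1,p_2,m) = 2·m/(2·p_1 + p_2), x_2* = m/(2·p_1 + p_2).
Here 2·12 + 3.4 = 27.4, giving x_2* = 15.0365.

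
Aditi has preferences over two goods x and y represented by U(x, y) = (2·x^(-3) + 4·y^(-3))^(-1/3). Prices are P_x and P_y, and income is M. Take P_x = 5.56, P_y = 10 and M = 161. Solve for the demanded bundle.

x* = 10.1712, y* = 10.4448

Numerically y/x = 1.026895, so x* = 161/(5.56 + 10·1.026895) = 10.1712 and y* = 1.026895·10.1712 = 10.4448.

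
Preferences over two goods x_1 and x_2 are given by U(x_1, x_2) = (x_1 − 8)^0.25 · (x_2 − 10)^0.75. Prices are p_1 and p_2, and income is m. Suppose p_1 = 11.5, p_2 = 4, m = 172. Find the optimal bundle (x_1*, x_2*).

x_1* = 8.8696, x_2* = 17.5

This is Cobb-Douglas in (x_1−8, x_2−10): tangency gives 0.25·p_2·(x_2−10) = 0.75·p_1·(x_1−8).
Substituting into the budget: x_1* = 8 + 0.25·(m − 8·p_1 − 10·p_2)/p_1, and x_2* = 10 + 0.75·(…)/p_2.
Discretionary income = 172 − 8·11.5 − 10·4 = 40; x_1* = 8 + 0.25·40/11.5 = 8.8696; x_2* = 10 + 0.75·40/4 = 17.5.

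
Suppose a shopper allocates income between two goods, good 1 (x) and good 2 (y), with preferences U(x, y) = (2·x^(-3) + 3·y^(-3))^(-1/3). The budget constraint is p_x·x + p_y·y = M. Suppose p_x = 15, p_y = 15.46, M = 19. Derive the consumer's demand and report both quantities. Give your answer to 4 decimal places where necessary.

MRS = MU_x/MU_y = (2/3)·(y/x)^(4). Set equal to p_x/p_y.
Solve for the ratio: y/x = [(3/2)·p_x/p_y]^(0.25).
With the ratio pinned down, the budget gives x* = M/(p_x + p_y·(y/x)) and y* = (y/x)·x*.
Numerically y/x = 1.098356, so x* = 19/(15 + 15.46·1.098356) = 0.5941 and y* = 1.098356·0.5941 = 0.6525.

x* = 0.5941, y* = 0.6525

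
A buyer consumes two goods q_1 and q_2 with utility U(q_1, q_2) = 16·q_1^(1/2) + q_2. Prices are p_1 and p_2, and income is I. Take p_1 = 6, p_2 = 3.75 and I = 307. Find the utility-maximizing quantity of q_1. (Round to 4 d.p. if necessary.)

Utility is quasi-linear in q_2; the FOC for q_1 is 8/√q_1 = p_1/p_2.
Solve: √q_1 = 8·p_2/p_1, so q_1*(p_1,p_2) = (8·p_2/p_1)², and q_2* = (I − p_1·q_1*)/p_2.
Plugging in: q_1* = (8·3.75/6)² = 25.

q_1* = 25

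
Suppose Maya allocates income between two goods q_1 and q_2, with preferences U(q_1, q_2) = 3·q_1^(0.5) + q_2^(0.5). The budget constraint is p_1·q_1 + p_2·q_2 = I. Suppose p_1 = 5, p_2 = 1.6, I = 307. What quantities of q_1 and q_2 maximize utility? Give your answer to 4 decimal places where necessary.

From the CES first-order condition, 3·(q_2/q_1)^(0.5) = p_1/p_2.
Hence q_2/q_1 = ((1/3)·p_1/p_2)^(1/(0.5)), i.e. raised to the 2 power.
With the ratio pinned down, the budget gives q_1* = I/(p_1 + p_2·(q_2/q_1)) and q_2* = (q_2/q_1)·q_1*.
Numerically q_2/q_1 = 1.085069, so q_1* = 307/(5 + 1.6·1.085069) = 45.5753 and q_2* = 1.085069·45.5753 = 49.4523.

q_1* = 45.5753, q_2* = 49.4523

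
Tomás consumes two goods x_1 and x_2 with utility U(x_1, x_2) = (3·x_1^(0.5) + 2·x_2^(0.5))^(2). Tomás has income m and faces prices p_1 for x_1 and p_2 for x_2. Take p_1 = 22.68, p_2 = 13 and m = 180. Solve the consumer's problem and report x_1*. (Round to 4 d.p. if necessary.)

x_1* = 4.4703

MU_x_1 ∝ 3·x_1^(-0.5), MU_x_2 ∝ 2·x_2^(-0.5), so MRS = (3/2)·(x_2/x_1)^(0.5) = p_1/p_2.
Hence x_2/x_1 = ((2/3)·p_1/p_2)^(1/(0.5)), i.e. raised to the 2 power.
Substitute x_2 = (x_2/x_1)·x_1 into the budget: x_1* = m/(p_1 + p_2·(x_2/x_1)).
Numerically x_2/x_1 = 1.352748, so x_1* = 180/(22.68 + 13·1.352748) = 4.4703.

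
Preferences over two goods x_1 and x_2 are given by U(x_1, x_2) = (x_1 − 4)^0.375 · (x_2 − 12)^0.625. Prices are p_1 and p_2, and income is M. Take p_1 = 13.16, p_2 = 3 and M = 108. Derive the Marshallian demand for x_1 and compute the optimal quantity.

This is Cobb-Douglas in (x_1−4, x_2−12): tangency gives 0.375·p_2·(x_2−12) = 0.625·p_1·(x_1−4).
Substituting into the budget: x_1* = 4 + 0.375·(M − 4·p_1 − 12·p_2)/p_1, and x_2* = 12 + 0.625·(…)/p_2.
Discretionary income = 108 − 4·13.16 − 12·3 = 19.36; x_1* = 4 + 0.375·19.36/13.16 = 4.5517.

x_1* = 4.5517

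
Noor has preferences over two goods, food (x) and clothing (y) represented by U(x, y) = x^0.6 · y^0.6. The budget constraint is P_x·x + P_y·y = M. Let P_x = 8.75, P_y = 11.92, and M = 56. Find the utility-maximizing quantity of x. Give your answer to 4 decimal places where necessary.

x* = 3.2

MU_x/MU_y = (0.6·y)/(0.6·x); tangency sets this equal to P_x/P_y.
Rearranging, P_y·y = P_x·x. Substituting into the budget gives P_x·x·(1 + 1) = M.
Demand: x*(P_x,P_y,M) = 0.5·M/P_x and y* = 0.5·M/P_y.
At P_x=8.75, P_y=11.92, M=56: x* = 0.5·56/8.75 = 3.2.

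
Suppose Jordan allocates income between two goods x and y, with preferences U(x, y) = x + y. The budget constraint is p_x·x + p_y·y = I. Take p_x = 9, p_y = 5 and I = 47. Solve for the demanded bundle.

Linear utility — the consumer picks whichever good has higher MU/price: 1/9 = 0.1111 vs 1/5 = 0.2.
y gives more utility per dollar, so spend all income on y: y* = I/p_y, x* = 0.
Numerically: x* = 0, y* = 9.4.

x* = 0, y* = 9.4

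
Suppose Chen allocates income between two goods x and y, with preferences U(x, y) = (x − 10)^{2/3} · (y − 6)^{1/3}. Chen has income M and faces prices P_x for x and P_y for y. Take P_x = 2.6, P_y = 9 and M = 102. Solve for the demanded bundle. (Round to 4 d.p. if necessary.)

This is Cobb-Douglas in (x−10, y−6): tangency gives 2/3·P_y·(y−6) = 1/3·P_x·(x−10).
After buying the subsistence bundle (10, 6), a share 2/3 of the remaining income goes to x: x* = 10 + 2/3·(M − 10P_x − 6P_y)/P_x.
Discretionary income = 102 − 10·2.6 − 6·9 = 22; x* = 10 + 2/3·22/2.6 = 15.641; y* = 6 + 1/3·22/9 = 6.8148.

x* = 15.641, y* = 6.8148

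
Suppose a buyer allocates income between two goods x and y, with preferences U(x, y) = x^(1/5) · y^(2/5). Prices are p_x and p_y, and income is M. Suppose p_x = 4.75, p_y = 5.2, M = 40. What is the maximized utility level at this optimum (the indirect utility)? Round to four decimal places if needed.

V = 2.3639

The MRS is (1/2)·y/x. Set MRS = p_x/p_y.
So 0.2·p_y·y = 0.4·p_x·x; combined with the budget, a share 1/3 of income goes to x.
Demand: x*(p_x,p_y,M) = 1/3·M/p_x and y* = 2/3·M/p_y.
At p_x=4.75, p_y=5.2, M=40: x* = 1/3·40/4.75 = 2.807, y* = 5.1282.
Utility at the optimum: U(2.807, 5.1282) = 2.3639.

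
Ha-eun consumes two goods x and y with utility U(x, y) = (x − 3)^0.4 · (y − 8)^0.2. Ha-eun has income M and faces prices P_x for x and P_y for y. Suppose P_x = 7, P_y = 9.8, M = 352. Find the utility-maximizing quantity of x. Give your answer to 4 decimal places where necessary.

x* = 27.0571

This is Cobb-Douglas in (x−3, y−8): tangency gives 0.4·P_y·(y−8) = 0.2·P_x·(x−3).
After buying the subsistence bundle (3, 8), a share 2/3 of the remaining income goes to x: x* = 3 + 2/3·(M − 3P_x − 8P_y)/P_x.
Discretionary income = 352 − 3·7 − 8·9.8 = 252.6; x* = 3 + 2/3·252.6/7 = 27.0571.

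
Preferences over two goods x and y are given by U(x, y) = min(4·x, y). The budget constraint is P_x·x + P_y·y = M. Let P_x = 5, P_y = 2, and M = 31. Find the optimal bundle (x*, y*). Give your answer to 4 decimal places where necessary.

x* = 2.3846, y* = 9.5385

Leontief preferences: the optimum is at the kink where x/1 = y/4, i.e. y = 4·x.
Budget: P_x·x + P_y·4·x = M, so (P_x + 4·P_y)·x = M.
Demand: x*(P_x,P_y,M) = M/(P_x + 4·P_y), y* = 4·M/(P_x + 4·P_y).
Here 5 + 4·2 = 13, giving x* = 2.3846 and y* = 9.5385.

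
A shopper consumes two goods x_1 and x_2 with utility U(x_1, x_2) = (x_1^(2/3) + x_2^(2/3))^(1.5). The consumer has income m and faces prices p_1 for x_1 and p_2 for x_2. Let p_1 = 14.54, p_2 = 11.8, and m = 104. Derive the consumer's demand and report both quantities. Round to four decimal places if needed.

From the CES first-order condition, (x_2/x_1)^(1/3) = p_1/p_2.
Hence x_2/x_1 = (p_1/p_2)^(1/(1/3)), i.e. raised to the 3 power.
Substitute x_2 = (x_2/x_1)·x_1 into the budget: x_1* = m/(p_1 + p_2·(x_2/x_1)).
Numerically x_2/x_1 = 1.870885, so x_1* = 104/(14.54 + 11.8·1.870885) = 2.8403 and x_2* = 1.870885·2.8403 = 5.3138.

x_1* = 2.8403, x_2* = 5.3138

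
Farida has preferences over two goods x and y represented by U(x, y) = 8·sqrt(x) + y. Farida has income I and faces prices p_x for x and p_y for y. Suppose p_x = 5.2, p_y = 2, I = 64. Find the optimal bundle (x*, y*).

Set MRS = p_x/p_y: 4·x^(−1/2) = p_x/p_y.
Thus x* = (4·p_y/p_x)² — independent of I — with the rest of income spent on y.
Plugging in: x* = (4·2/5.2)² = 2.3669, y* = 25.8462.

x* = 2.3669, y* = 25.8462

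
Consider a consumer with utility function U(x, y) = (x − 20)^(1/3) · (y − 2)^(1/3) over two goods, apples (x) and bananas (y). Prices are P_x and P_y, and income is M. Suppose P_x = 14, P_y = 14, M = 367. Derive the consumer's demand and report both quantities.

Let x' = x−20, y' = y−2. MRS = y'/x' = P_x/P_y.
After buying the subsistence bundle (20, 2), a share 0.5 of the remaining income goes to x: x* = 20 + 0.5·(M − 20P_x − 2P_y)/P_x.
Discretionary income = 367 − 20·14 − 2·14 = 59; x* = 20 + 0.5·59/14 = 22.1071; y* = 2 + 0.5·59/14 = 4.1071.

x* = 22.1071, y* = 4.1071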